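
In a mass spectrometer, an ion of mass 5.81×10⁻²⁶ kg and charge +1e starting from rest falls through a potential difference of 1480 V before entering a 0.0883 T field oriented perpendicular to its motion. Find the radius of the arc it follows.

Acceleration: |q|V = ½mv² ⇒ v = √(2|q|V/m) = √(2·1.602×10⁻¹⁹·1480/5.81×10⁻²⁶) ≈ 9.034×10⁴ m/s.
In the field: r = mv/(|q|B) = (5.81×10⁻²⁶)(9.034×10⁴)/((1.602×10⁻¹⁹)(0.0883)) ≈ 0.371 m.

r ≈ 0.371 m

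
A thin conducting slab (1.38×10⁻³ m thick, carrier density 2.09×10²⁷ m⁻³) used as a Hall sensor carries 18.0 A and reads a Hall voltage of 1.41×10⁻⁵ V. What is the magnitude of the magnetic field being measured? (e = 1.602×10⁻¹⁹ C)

B ≈ 0.362 T

From V_H = IB/(n e t), B = V_H n e t / I.
B = (1.41×10⁻⁵)(2.09×10²⁷)(1.602×10⁻¹⁹)(1.38×10⁻³)/18.0 ≈ 0.362 T.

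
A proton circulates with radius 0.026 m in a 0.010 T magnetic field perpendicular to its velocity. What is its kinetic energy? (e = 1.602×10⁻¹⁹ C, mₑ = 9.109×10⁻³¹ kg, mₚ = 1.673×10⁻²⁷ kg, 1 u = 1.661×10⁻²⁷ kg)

v = |q|Br/m, then KE = ½mv² = (qBr)²/(2m).
v = (1.602×10⁻¹⁹)(0.010)(0.026)/1.673×10⁻²⁷ ≈ 2.490×10⁴ m/s.
KE = ½(1.673×10⁻²⁷)(2.490×10⁴)² ≈ 5.2×10⁻¹⁹ J = 3.2 eV.

KE ≈ 3.2 eV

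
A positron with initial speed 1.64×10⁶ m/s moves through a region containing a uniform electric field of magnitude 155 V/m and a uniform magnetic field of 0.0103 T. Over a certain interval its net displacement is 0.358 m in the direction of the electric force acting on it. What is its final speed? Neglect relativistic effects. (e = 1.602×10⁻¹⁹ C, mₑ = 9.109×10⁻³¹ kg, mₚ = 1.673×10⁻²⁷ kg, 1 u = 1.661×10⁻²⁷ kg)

v_f ≈ 4.71×10⁶ m/s

B does no work; ΔKE = |q|E d.
½mv_f² = ½mv₀² + |q|Ed = ½(9.109×10⁻³¹)(1.64×10⁶)² + (1.602×10⁻¹⁹)(155)(0.358) ≈ 1.225×10⁻¹⁸ J + 8.889×10⁻¹⁸ J ≈ 1.011×10⁻¹⁷ J.
v_f = √(2·1.011×10⁻¹⁷/9.109×10⁻³¹) ≈ 4.71×10⁶ m/s.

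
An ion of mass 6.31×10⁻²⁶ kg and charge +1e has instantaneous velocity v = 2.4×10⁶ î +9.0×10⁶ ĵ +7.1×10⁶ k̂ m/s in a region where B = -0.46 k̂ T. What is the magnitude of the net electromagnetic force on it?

|F| ≈ 6.86×10⁻¹³ N

v×B = (-4.14×10⁶, 1.10×10⁶, 0) N/C.
F = q v×B = (1.602×10⁻¹⁹ C)·(-4.14×10⁶, 1.10×10⁶, 0) = (-6.63×10⁻¹³, 1.77×10⁻¹³, 0) N.
|F| = 6.86×10⁻¹³ N.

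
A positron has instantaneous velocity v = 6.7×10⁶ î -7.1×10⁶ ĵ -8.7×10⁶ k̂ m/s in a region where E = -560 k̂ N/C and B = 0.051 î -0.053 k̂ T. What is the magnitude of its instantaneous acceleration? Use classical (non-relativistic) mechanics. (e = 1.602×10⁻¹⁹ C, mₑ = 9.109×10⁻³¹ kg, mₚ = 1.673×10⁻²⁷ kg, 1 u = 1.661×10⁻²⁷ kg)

|a| ≈ 9.31×10¹⁶ m/s²

v×B = (3.76×10⁵, -8.86×10⁴, 3.62×10⁵) N/C.
E + v×B = (3.76×10⁵, -8.86×10⁴, 3.62×10⁵) N/C.
F = q(E + v×B) = (1.602×10⁻¹⁹ C)·(3.76×10⁵, -8.86×10⁴, 3.62×10⁵) = (6.03×10⁻¹⁴, -1.42×10⁻¹⁴, 5.79×10⁻¹⁴) N.
|a| = |F|/m = 8.479×10⁻¹⁴/9.109×10⁻³¹ ≈ 9.31×10¹⁶ m/s².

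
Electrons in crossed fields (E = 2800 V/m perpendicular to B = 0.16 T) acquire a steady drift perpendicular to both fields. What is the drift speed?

In crossed fields the guiding centre drifts at v_d = |E×B|/B² = E/B, independent of charge and mass.
v_d = 2800/0.16 = 1.8×10⁴ m/s.

v_d ≈ 1.8×10⁴ m/s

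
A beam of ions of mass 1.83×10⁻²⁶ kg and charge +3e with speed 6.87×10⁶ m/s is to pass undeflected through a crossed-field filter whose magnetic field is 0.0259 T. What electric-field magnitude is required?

For straight-line motion qE = qvB, so E = vB.
E = 6.87×10⁶ × 0.0259 = 1.78×10⁵ V/m.

E = 1.78×10⁵ V/m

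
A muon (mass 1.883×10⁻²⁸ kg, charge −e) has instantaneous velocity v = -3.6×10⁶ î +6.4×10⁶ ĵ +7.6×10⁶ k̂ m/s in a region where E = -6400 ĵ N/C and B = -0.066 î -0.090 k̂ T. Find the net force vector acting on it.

F ≈ (9.23×10⁻¹⁴, 1.33×10⁻¹³, -6.77×10⁻¹⁴) N

v×B = (-5.76×10⁵, -8.26×10⁵, 4.22×10⁵) N/C.
E + v×B = (-5.76×10⁵, -8.32×10⁵, 4.22×10⁵) N/C.
F = q(E + v×B) = (−1.602×10⁻¹⁹ C)·(-5.76×10⁵, -8.32×10⁵, 4.22×10⁵) = (9.23×10⁻¹⁴, 1.33×10⁻¹³, -6.77×10⁻¹⁴) N.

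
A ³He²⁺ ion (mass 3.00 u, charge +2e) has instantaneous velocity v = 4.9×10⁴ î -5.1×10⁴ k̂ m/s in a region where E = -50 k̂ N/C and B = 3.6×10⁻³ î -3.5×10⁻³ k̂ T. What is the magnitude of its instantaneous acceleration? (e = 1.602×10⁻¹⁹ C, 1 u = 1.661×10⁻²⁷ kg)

v×B = (0, -12.1, 0) N/C.
E + v×B = (0, -12.1, -50.0) N/C.
F = q(E + v×B) = (3.204×10⁻¹⁹ C)·(0, -12.1, -50.0) = (0, -3.88×10⁻¹⁸, -1.60×10⁻¹⁷) N.
|a| = |F|/m = 1.648×10⁻¹⁷/4.983×10⁻²⁷ ≈ 3.31×10⁹ m/s².

|a| ≈ 3.31×10⁹ m/s²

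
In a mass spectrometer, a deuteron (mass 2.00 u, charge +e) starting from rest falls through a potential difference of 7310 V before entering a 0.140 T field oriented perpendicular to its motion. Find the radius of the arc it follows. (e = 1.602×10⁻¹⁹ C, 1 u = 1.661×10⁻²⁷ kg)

Acceleration: |q|V = ½mv² ⇒ v = √(2|q|V/m) = √(2·1.602×10⁻¹⁹·7310/3.322×10⁻²⁷) ≈ 8.397×10⁵ m/s.
In the field: r = mv/(|q|B) = (3.322×10⁻²⁷)(8.397×10⁵)/((1.602×10⁻¹⁹)(0.140)) ≈ 0.124 m.

r ≈ 0.124 m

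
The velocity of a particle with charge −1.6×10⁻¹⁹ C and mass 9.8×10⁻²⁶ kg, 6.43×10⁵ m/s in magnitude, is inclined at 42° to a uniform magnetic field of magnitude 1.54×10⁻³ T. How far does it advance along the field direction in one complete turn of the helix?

p ≈ 1190 m

v∥ = v cosθ = 6.43×10⁵·cos42° ≈ 4.778×10⁵ m/s.
T = 2πm/(|q|B) = 2π(9.8×10⁻²⁶)/((1.6×10⁻¹⁹)(1.54×10⁻³)) ≈ 2.499×10⁻³ s.
pitch = v∥ T = (4.778×10⁵)(2.499×10⁻³) ≈ 1190 m.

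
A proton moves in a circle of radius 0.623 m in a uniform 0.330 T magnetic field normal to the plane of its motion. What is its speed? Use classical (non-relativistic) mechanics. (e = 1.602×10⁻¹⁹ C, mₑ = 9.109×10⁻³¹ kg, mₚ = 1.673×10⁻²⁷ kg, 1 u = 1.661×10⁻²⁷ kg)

From |q|vB = mv²/r, v = |q|Br/m.
v = (1.602×10⁻¹⁹)(0.330)(0.623)/1.673×10⁻²⁷ ≈ 1.97×10⁷ m/s.

v ≈ 1.97×10⁷ m/s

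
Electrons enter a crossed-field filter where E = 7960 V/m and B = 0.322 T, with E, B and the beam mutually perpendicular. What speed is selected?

For undeflected motion the electric and magnetic forces balance: qE = qvB.
v = E/B = 7960/0.322 = 2.47×10⁴ m/s.

v = 2.47×10⁴ m/s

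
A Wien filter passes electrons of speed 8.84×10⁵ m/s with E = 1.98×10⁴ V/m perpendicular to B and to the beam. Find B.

B = 0.0224 T

Balance of forces in the selector: qE = qvB ⇒ B = E/v.
B = 1.98×10⁴/8.84×10⁵ = 0.0224 T.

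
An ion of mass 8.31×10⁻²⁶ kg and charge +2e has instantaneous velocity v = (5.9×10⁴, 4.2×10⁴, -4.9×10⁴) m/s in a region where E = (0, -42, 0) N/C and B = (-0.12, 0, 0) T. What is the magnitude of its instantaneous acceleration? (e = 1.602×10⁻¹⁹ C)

|a| ≈ 2.97×10¹⁰ m/s²

v×B = (0, 5880, 5040) N/C.
E + v×B = (0, 5840, 5040) N/C.
F = q(E + v×B) = (3.204×10⁻¹⁹ C)·(0, 5840, 5040) = (0, 1.87×10⁻¹⁵, 1.61×10⁻¹⁵) N.
|a| = |F|/m = 2.471×10⁻¹⁵/8.31×10⁻²⁶ ≈ 2.97×10¹⁰ m/s².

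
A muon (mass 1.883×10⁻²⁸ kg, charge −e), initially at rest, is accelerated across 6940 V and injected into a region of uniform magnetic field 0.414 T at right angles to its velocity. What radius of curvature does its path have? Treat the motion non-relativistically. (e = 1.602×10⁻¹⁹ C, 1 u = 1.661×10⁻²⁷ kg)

r ≈ 9.76×10⁻³ m

Acceleration: |q|V = ½mv² ⇒ v = √(2|q|V/m) = √(2·1.602×10⁻¹⁹·6940/1.883×10⁻²⁸) ≈ 3.436×10⁶ m/s.
In the field: r = mv/(|q|B) = (1.883×10⁻²⁸)(3.436×10⁶)/((1.602×10⁻¹⁹)(0.414)) ≈ 9.76×10⁻³ m.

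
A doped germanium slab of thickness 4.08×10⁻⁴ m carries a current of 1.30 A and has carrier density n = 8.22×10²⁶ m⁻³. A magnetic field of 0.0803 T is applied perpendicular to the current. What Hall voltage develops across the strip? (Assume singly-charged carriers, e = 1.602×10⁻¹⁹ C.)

V_H = IB/(n e t).
V_H = (1.30)(0.0803)/((8.22×10²⁶)(1.602×10⁻¹⁹)(4.08×10⁻⁴)) ≈ 1.94×10⁻⁶ V.

V_H ≈ 1.94×10⁻⁶ V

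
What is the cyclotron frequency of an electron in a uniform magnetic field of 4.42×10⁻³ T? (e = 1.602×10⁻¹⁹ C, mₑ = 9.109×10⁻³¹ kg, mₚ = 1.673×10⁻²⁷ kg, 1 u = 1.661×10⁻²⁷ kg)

f ≈ 1.24×10⁸ Hz

f = |q|B/(2πm).
f = (1.602×10⁻¹⁹)(4.42×10⁻³)/(2π·9.109×10⁻³¹) ≈ 1.24×10⁸ Hz.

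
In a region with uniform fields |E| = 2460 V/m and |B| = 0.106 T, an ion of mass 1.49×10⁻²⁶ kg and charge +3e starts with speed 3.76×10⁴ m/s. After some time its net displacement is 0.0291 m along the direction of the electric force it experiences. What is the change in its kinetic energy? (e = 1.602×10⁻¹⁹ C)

ΔKE ≈ 3.44×10⁻¹⁷ J

The magnetic force is always ⟂ v and does no work; only the electric force changes KE.
ΔKE = F_E · d = |q|E d = (4.806×10⁻¹⁹)(2460)(0.0291) ≈ 3.44×10⁻¹⁷ J.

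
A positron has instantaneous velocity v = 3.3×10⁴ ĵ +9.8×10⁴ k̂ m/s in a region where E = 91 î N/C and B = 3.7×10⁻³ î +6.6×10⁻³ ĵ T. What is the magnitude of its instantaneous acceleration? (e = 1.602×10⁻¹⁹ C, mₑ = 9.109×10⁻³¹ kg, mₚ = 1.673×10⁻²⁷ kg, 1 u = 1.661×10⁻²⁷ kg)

v×B = (-647, 363, -122) N/C.
E + v×B = (-556, 363, -122) N/C.
F = q(E + v×B) = (1.602×10⁻¹⁹ C)·(-556, 363, -122) = (-8.90×10⁻¹⁷, 5.81×10⁻¹⁷, -1.96×10⁻¹⁷) N.
|a| = |F|/m = 1.081×10⁻¹⁶/9.109×10⁻³¹ ≈ 1.19×10¹⁴ m/s².

|a| ≈ 1.19×10¹⁴ m/s²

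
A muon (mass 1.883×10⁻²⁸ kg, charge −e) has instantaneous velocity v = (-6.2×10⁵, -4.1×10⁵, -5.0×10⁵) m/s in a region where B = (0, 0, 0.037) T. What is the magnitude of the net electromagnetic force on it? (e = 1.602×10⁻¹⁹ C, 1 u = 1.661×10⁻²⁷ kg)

|F| ≈ 4.41×10⁻¹⁵ N

v×B = (-1.52×10⁴, 2.29×10⁴, 0) N/C.
F = q v×B = (−1.602×10⁻¹⁹ C)·(-1.52×10⁴, 2.29×10⁴, 0) = (2.43×10⁻¹⁵, -3.67×10⁻¹⁵, 0) N.
|F| = 4.41×10⁻¹⁵ N.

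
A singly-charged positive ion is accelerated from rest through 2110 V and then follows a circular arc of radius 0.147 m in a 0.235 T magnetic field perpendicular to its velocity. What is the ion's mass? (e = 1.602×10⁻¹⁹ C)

m ≈ 4.53×10⁻²⁶ kg

Combine |q|V = ½mv² and r = mv/(|q|B): eliminate v to get m = qB²r²/(2V).
m = (1.602×10⁻¹⁹)(0.235)²(0.147)²/(2·2110) ≈ 4.53×10⁻²⁶ kg.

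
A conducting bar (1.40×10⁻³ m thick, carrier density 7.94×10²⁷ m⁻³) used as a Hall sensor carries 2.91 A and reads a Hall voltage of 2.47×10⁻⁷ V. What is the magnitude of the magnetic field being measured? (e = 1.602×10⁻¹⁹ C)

B ≈ 0.151 T

From V_H = IB/(n e t), B = V_H n e t / I.
B = (2.47×10⁻⁷)(7.94×10²⁷)(1.602×10⁻¹⁹)(1.40×10⁻³)/2.91 ≈ 0.151 T.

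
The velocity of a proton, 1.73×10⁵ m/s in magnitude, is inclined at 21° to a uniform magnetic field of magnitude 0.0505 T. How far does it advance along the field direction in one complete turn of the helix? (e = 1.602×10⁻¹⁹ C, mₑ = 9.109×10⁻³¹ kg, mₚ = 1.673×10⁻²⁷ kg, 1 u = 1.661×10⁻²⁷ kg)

v∥ = v cosθ = 1.73×10⁵·cos21° ≈ 1.615×10⁵ m/s.
T = 2πm/(|q|B) = 2π(1.673×10⁻²⁷)/((1.602×10⁻¹⁹)(0.0505)) ≈ 1.299×10⁻⁶ s.
pitch = v∥ T = (1.615×10⁵)(1.299×10⁻⁶) ≈ 0.210 m.

p ≈ 0.210 m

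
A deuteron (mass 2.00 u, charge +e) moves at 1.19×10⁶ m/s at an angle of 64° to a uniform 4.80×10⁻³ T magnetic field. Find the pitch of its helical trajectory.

p ≈ 14.2 m

v∥ = v cosθ = 1.19×10⁶·cos64° ≈ 5.217×10⁵ m/s.
T = 2πm/(|q|B) = 2π(3.322×10⁻²⁷)/((1.602×10⁻¹⁹)(4.80×10⁻³)) ≈ 2.714×10⁻⁵ s.
pitch = v∥ T = (5.217×10⁵)(2.714×10⁻⁵) ≈ 14.2 m.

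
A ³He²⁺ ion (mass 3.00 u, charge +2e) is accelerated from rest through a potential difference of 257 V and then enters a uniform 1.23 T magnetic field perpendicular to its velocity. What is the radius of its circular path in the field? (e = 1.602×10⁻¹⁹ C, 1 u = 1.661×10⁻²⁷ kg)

Acceleration: |q|V = ½mv² ⇒ v = √(2|q|V/m) = √(2·3.204×10⁻¹⁹·257/4.983×10⁻²⁷) ≈ 1.818×10⁵ m/s.
In the field: r = mv/(|q|B) = (4.983×10⁻²⁷)(1.818×10⁵)/((3.204×10⁻¹⁹)(1.23)) ≈ 2.30×10⁻³ m.

r ≈ 2.30×10⁻³ m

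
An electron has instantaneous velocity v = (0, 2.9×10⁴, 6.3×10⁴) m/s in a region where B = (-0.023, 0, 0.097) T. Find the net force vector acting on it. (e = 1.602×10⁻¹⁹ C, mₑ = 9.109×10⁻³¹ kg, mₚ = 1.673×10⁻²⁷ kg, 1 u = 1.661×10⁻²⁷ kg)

v×B = (2810, -1450, 667) N/C.
F = q v×B = (−1.602×10⁻¹⁹ C)·(2810, -1450, 667) = (-4.51×10⁻¹⁶, 2.32×10⁻¹⁶, -1.07×10⁻¹⁶) N.

F ≈ (-4.51×10⁻¹⁶, 2.32×10⁻¹⁶, -1.07×10⁻¹⁶) N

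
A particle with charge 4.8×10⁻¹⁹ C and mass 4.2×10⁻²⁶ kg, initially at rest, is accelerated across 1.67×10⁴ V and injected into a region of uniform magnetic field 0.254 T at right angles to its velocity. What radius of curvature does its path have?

r ≈ 0.213 m

Acceleration: |q|V = ½mv² ⇒ v = √(2|q|V/m) = √(2·4.8×10⁻¹⁹·1.67×10⁴/4.2×10⁻²⁶) ≈ 6.178×10⁵ m/s.
In the field: r = mv/(|q|B) = (4.2×10⁻²⁶)(6.178×10⁵)/((4.8×10⁻¹⁹)(0.254)) ≈ 0.213 m.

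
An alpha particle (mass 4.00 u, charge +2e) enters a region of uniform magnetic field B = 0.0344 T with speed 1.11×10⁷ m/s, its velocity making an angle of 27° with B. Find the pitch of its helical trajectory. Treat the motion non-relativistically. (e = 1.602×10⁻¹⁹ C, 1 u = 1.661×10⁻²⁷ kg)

p ≈ 37.5 m

v∥ = v cosθ = 1.11×10⁷·cos27° ≈ 9.890×10⁶ m/s.
T = 2πm/(|q|B) = 2π(6.644×10⁻²⁷)/((3.204×10⁻¹⁹)(0.0344)) ≈ 3.788×10⁻⁶ s.
pitch = v∥ T = (9.890×10⁶)(3.788×10⁻⁶) ≈ 37.5 m.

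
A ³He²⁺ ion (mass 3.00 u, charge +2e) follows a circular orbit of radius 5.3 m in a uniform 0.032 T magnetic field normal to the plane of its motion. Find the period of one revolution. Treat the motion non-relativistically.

The cyclotron period depends only on m, q, B: T = 2πm/(|q|B).
T = 2π(4.983×10⁻²⁷)/((3.204×10⁻¹⁹)(0.032)) ≈ 3.1×10⁻⁶ s.

T ≈ 3.1×10⁻⁶ s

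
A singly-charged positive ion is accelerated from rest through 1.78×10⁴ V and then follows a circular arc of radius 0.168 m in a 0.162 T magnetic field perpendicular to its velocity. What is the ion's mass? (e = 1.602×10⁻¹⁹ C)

Combine |q|V = ½mv² and r = mv/(|q|B): eliminate v to get m = qB²r²/(2V).
m = (1.602×10⁻¹⁹)(0.162)²(0.168)²/(2·1.78×10⁴) ≈ 3.33×10⁻²⁷ kg.

m ≈ 3.33×10⁻²⁷ kg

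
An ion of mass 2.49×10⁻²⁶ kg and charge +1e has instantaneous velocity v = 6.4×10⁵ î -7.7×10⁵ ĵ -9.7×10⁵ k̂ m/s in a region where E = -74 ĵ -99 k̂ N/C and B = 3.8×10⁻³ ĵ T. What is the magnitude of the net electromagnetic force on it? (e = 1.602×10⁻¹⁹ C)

|F| ≈ 6.99×10⁻¹⁶ N

v×B = (3690, 0, 2430) N/C.
E + v×B = (3690, -74.0, 2330) N/C.
F = q(E + v×B) = (1.602×10⁻¹⁹ C)·(3690, -74.0, 2330) = (5.90×10⁻¹⁶, -1.19×10⁻¹⁷, 3.74×10⁻¹⁶) N.
|F| = 6.99×10⁻¹⁶ N.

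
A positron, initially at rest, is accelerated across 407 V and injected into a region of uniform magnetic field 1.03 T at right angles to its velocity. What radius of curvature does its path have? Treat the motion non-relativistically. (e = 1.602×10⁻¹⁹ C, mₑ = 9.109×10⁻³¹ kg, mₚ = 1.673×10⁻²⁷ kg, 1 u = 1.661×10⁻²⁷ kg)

r ≈ 6.61×10⁻⁵ m

Acceleration: |q|V = ½mv² ⇒ v = √(2|q|V/m) = √(2·1.602×10⁻¹⁹·407/9.109×10⁻³¹) ≈ 1.196×10⁷ m/s.
In the field: r = mv/(|q|B) = (9.109×10⁻³¹)(1.196×10⁷)/((1.602×10⁻¹⁹)(1.03)) ≈ 6.61×10⁻⁵ m.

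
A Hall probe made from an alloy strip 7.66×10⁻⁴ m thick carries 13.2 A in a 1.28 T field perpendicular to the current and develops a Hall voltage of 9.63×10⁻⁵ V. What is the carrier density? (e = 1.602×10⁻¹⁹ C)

n ≈ 1.43×10²⁷ m⁻³

From V_H = IB/(n e t), n = IB/(V_H e t).
n = (13.2)(1.28)/((9.63×10⁻⁵)(1.602×10⁻¹⁹)(7.66×10⁻⁴)) ≈ 1.43×10²⁷ m⁻³.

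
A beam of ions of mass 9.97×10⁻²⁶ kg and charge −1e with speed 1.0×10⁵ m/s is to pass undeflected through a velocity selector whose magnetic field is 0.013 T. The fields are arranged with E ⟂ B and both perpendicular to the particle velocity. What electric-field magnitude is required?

E = 1300 V/m

For straight-line motion qE = qvB, so E = vB.
E = 1.0×10⁵ × 0.013 = 1300 V/m.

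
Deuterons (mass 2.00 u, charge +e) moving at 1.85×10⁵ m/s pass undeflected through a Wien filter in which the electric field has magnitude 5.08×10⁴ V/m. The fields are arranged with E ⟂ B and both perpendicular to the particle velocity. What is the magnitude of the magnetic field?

B = 0.275 T

Balance of forces in the selector: qE = qvB ⇒ B = E/v.
B = 5.08×10⁴/1.85×10⁵ = 0.275 T.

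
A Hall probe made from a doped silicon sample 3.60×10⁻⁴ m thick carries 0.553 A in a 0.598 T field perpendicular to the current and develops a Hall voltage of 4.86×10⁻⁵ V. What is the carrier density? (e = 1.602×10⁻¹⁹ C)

n ≈ 1.18×10²⁶ m⁻³

From V_H = IB/(n e t), n = IB/(V_H e t).
n = (0.553)(0.598)/((4.86×10⁻⁵)(1.602×10⁻¹⁹)(3.60×10⁻⁴)) ≈ 1.18×10²⁶ m⁻³.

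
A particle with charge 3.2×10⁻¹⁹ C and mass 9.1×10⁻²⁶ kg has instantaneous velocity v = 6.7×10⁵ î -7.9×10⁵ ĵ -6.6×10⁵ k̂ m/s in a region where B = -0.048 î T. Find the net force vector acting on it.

v×B = (0, 3.17×10⁴, -3.79×10⁴) N/C.
F = q v×B = (3.2×10⁻¹⁹ C)·(0, 3.17×10⁴, -3.79×10⁴) = (0, 1.01×10⁻¹⁴, -1.21×10⁻¹⁴) N.

F ≈ (0, 1.01×10⁻¹⁴, -1.21×10⁻¹⁴) N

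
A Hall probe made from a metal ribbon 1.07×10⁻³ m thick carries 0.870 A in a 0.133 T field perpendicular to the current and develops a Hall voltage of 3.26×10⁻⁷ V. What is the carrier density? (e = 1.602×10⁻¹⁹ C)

From V_H = IB/(n e t), n = IB/(V_H e t).
n = (0.870)(0.133)/((3.26×10⁻⁷)(1.602×10⁻¹⁹)(1.07×10⁻³)) ≈ 2.07×10²⁷ m⁻³.

n ≈ 2.07×10²⁷ m⁻³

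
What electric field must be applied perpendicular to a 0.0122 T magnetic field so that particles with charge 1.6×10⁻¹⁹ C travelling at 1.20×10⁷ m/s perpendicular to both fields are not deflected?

E = 1.46×10⁵ V/m

For straight-line motion qE = qvB, so E = vB.
E = 1.20×10⁷ × 0.0122 = 1.46×10⁵ V/m.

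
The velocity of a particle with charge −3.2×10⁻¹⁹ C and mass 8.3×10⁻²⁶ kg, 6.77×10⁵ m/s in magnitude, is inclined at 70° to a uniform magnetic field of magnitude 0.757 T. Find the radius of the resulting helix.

v⊥ = v sinθ = 6.77×10⁵·sin70° ≈ 6.362×10⁵ m/s.
r = m v⊥/(|q|B) = (8.3×10⁻²⁶)(6.362×10⁵)/((3.2×10⁻¹⁹)(0.757)) ≈ 0.218 m.

r ≈ 0.218 m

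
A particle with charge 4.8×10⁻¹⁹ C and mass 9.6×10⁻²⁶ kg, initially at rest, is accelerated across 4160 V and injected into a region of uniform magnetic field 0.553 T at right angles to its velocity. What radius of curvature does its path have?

Acceleration: |q|V = ½mv² ⇒ v = √(2|q|V/m) = √(2·4.8×10⁻¹⁹·4160/9.6×10⁻²⁶) ≈ 2.040×10⁵ m/s.
In the field: r = mv/(|q|B) = (9.6×10⁻²⁶)(2.040×10⁵)/((4.8×10⁻¹⁹)(0.553)) ≈ 0.0738 m.

r ≈ 0.0738 m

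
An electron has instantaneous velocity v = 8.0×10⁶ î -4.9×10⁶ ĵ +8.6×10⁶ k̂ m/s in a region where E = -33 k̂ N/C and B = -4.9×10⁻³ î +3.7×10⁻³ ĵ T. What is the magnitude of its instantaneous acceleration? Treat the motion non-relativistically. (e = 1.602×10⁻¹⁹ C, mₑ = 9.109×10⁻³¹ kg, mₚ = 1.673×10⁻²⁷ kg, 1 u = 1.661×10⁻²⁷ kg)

|a| ≈ 9.34×10¹⁵ m/s²

v×B = (-3.18×10⁴, -4.21×10⁴, 5590) N/C.
E + v×B = (-3.18×10⁴, -4.21×10⁴, 5560) N/C.
F = q(E + v×B) = (−1.602×10⁻¹⁹ C)·(-3.18×10⁴, -4.21×10⁴, 5560) = (5.10×10⁻¹⁵, 6.75×10⁻¹⁵, -8.90×10⁻¹⁶) N.
|a| = |F|/m = 8.506×10⁻¹⁵/9.109×10⁻³¹ ≈ 9.34×10¹⁵ m/s².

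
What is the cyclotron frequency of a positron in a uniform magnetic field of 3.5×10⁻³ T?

f = |q|B/(2πm).
f = (1.602×10⁻¹⁹)(3.5×10⁻³)/(2π·9.109×10⁻³¹) ≈ 9.8×10⁷ Hz.

f ≈ 9.8×10⁷ Hz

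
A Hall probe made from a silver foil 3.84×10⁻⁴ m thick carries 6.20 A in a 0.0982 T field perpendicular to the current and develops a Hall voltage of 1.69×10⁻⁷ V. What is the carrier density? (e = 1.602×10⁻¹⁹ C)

From V_H = IB/(n e t), n = IB/(V_H e t).
n = (6.20)(0.0982)/((1.69×10⁻⁷)(1.602×10⁻¹⁹)(3.84×10⁻⁴)) ≈ 5.86×10²⁸ m⁻³.

n ≈ 5.86×10²⁸ m⁻³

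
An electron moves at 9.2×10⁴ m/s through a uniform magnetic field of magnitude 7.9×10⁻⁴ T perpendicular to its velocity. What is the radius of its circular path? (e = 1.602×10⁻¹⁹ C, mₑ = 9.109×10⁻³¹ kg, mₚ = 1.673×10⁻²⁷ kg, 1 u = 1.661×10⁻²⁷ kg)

The magnetic force provides the centripetal force: |q|vB = mv²/r.
r = mv/(|q|B) = (9.109×10⁻³¹)(9.2×10⁴)/((1.602×10⁻¹⁹)(7.9×10⁻⁴)) ≈ 6.6×10⁻⁴ m.

r ≈ 6.6×10⁻⁴ m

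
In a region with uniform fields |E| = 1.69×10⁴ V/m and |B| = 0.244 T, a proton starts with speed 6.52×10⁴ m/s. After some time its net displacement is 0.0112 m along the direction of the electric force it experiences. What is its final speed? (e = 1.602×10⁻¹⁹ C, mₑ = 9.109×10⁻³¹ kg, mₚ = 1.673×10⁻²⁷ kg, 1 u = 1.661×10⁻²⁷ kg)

B does no work; ΔKE = |q|E d.
½mv_f² = ½mv₀² + |q|Ed = ½(1.673×10⁻²⁷)(6.52×10⁴)² + (1.602×10⁻¹⁹)(1.69×10⁴)(0.0112) ≈ 3.556×10⁻¹⁸ J + 3.032×10⁻¹⁷ J ≈ 3.388×10⁻¹⁷ J.
v_f = √(2·3.388×10⁻¹⁷/1.673×10⁻²⁷) ≈ 2.01×10⁵ m/s.

v_f ≈ 2.01×10⁵ m/s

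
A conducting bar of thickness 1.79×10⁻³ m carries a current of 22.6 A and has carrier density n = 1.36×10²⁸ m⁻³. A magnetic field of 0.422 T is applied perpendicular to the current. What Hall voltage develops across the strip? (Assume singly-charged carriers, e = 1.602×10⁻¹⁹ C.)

V_H = IB/(n e t).
V_H = (22.6)(0.422)/((1.36×10²⁸)(1.602×10⁻¹⁹)(1.79×10⁻³)) ≈ 2.45×10⁻⁶ V.

V_H ≈ 2.45×10⁻⁶ V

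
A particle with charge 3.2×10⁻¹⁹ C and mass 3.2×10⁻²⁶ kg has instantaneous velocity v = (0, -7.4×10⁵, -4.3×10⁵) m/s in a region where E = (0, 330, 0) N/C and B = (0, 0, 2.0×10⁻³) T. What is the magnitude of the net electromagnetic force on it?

v×B = (-1480, 0, 0) N/C.
E + v×B = (-1480, 330, 0) N/C.
F = q(E + v×B) = (3.2×10⁻¹⁹ C)·(-1480, 330, 0) = (-4.74×10⁻¹⁶, 1.06×10⁻¹⁶, 0) N.
|F| = 4.85×10⁻¹⁶ N.

|F| ≈ 4.85×10⁻¹⁶ N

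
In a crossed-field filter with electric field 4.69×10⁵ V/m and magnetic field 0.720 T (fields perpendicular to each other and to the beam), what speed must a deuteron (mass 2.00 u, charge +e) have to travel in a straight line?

v = 6.51×10⁵ m/s

For undeflected motion the electric and magnetic forces balance: qE = qvB.
v = E/B = 4.69×10⁵/0.720 = 6.51×10⁵ m/s.
The result is independent of the particle's charge and mass.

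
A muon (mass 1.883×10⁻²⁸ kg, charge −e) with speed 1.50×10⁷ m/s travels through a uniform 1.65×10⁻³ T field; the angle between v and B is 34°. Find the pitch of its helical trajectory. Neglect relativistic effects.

v∥ = v cosθ = 1.50×10⁷·cos34° ≈ 1.244×10⁷ m/s.
T = 2πm/(|q|B) = 2π(1.883×10⁻²⁸)/((1.602×10⁻¹⁹)(1.65×10⁻³)) ≈ 4.476×10⁻⁶ s.
pitch = v∥ T = (1.244×10⁷)(4.476×10⁻⁶) ≈ 55.7 m.

p ≈ 55.7 m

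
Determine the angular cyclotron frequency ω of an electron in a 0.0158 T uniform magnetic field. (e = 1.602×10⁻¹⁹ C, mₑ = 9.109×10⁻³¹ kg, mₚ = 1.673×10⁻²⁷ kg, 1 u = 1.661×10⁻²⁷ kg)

ω ≈ 2.78×10⁹ rad/s

ω = |q|B/m.
ω = (1.602×10⁻¹⁹)(0.0158)/9.109×10⁻³¹ ≈ 2.78×10⁹ rad/s.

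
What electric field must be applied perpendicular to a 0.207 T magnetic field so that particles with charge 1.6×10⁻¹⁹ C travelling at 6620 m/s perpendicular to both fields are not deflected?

For straight-line motion qE = qvB, so E = vB.
E = 6620 × 0.207 = 1370 V/m.

E = 1370 V/m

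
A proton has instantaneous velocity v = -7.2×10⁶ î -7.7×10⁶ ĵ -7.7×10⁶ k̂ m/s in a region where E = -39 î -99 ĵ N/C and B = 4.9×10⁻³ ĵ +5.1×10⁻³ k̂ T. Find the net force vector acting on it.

v×B = (-1540, 3.67×10⁴, -3.53×10⁴) N/C.
E + v×B = (-1580, 3.66×10⁴, -3.53×10⁴) N/C.
F = q(E + v×B) = (1.602×10⁻¹⁹ C)·(-1580, 3.66×10⁴, -3.53×10⁴) = (-2.53×10⁻¹⁶, 5.87×10⁻¹⁵, -5.65×10⁻¹⁵) N.

F ≈ (-2.53×10⁻¹⁶, 5.87×10⁻¹⁵, -5.65×10⁻¹⁵) N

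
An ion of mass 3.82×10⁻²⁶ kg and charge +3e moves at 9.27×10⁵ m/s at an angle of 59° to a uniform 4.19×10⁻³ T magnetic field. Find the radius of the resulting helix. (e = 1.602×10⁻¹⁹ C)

r ≈ 15.1 m

v⊥ = v sinθ = 9.27×10⁵·sin59° ≈ 7.946×10⁵ m/s.
r = m v⊥/(|q|B) = (3.82×10⁻²⁶)(7.946×10⁵)/((4.806×10⁻¹⁹)(4.19×10⁻³)) ≈ 15.1 m.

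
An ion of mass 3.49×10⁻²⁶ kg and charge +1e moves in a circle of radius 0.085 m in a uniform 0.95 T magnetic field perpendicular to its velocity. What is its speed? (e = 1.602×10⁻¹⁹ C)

From |q|vB = mv²/r, v = |q|Br/m.
v = (1.602×10⁻¹⁹)(0.95)(0.085)/3.49×10⁻²⁶ ≈ 3.7×10⁵ m/s.

v ≈ 3.7×10⁵ m/s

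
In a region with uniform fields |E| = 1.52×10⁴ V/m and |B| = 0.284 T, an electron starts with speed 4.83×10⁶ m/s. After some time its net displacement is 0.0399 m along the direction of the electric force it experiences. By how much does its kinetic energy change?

ΔKE ≈ 9.72×10⁻¹⁷ J

The magnetic force is always ⟂ v and does no work; only the electric force changes KE.
ΔKE = F_E · d = |q|E d = (1.602×10⁻¹⁹)(1.52×10⁴)(0.0399) ≈ 9.72×10⁻¹⁷ J.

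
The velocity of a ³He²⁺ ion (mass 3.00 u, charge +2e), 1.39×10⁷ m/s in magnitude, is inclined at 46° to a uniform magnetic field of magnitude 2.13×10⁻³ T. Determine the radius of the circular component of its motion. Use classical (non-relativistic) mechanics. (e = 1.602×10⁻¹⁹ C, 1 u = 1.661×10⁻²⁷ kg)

r ≈ 73.0 m

v⊥ = v sinθ = 1.39×10⁷·sin46° ≈ 9.999×10⁶ m/s.
r = m v⊥/(|q|B) = (4.983×10⁻²⁷)(9.999×10⁶)/((3.204×10⁻¹⁹)(2.13×10⁻³)) ≈ 73.0 m.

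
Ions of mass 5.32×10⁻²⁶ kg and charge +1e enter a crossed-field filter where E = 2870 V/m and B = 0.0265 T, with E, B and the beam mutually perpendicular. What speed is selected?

Straight-line motion ⇒ electric and magnetic forces cancel, so E = vB.
v = E/B = 2870/0.0265 = 1.08×10⁵ m/s.
The result is independent of the particle's charge and mass.

v = 1.08×10⁵ m/s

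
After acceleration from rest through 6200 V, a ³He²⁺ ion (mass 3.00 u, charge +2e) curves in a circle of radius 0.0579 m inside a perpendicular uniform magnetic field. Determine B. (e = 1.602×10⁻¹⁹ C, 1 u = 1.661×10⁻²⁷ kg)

B ≈ 0.240 T

v = √(2|q|V/m) = √(2·3.204×10⁻¹⁹·6200/4.983×10⁻²⁷) ≈ 8.929×10⁵ m/s.
B = mv/(|q|r) = (4.983×10⁻²⁷)(8.929×10⁵)/((3.204×10⁻¹⁹)(0.0579)) ≈ 0.240 T.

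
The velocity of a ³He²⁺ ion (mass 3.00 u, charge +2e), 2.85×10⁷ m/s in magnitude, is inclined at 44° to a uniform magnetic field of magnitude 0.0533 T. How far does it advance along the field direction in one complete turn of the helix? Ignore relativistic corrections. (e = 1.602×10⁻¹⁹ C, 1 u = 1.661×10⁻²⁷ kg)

v∥ = v cosθ = 2.85×10⁷·cos44° ≈ 2.050×10⁷ m/s.
T = 2πm/(|q|B) = 2π(4.983×10⁻²⁷)/((3.204×10⁻¹⁹)(0.0533)) ≈ 1.833×10⁻⁶ s.
pitch = v∥ T = (2.050×10⁷)(1.833×10⁻⁶) ≈ 37.6 m.

p ≈ 37.6 m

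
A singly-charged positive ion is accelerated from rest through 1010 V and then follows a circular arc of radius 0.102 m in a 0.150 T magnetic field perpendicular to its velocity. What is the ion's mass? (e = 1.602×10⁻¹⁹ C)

m ≈ 1.86×10⁻²⁶ kg

Combine |q|V = ½mv² and r = mv/(|q|B): eliminate v to get m = qB²r²/(2V).
m = (1.602×10⁻¹⁹)(0.150)²(0.102)²/(2·1010) ≈ 1.86×10⁻²⁶ kg.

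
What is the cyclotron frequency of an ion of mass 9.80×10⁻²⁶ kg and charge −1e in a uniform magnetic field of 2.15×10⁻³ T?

f ≈ 559 Hz

f = |q|B/(2πm).
f = (1.602×10⁻¹⁹)(2.15×10⁻³)/(2π·9.80×10⁻²⁶) ≈ 559 Hz.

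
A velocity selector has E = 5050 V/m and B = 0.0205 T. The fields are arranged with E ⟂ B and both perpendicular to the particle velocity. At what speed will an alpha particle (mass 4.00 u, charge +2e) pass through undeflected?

Straight-line motion ⇒ electric and magnetic forces cancel, so E = vB.
v = E/B = 5050/0.0205 = 2.46×10⁵ m/s.

v = 2.46×10⁵ m/s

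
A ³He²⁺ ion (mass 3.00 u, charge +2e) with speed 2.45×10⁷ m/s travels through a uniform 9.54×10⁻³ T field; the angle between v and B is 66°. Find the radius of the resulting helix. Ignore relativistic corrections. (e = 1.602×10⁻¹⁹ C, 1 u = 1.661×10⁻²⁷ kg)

v⊥ = v sinθ = 2.45×10⁷·sin66° ≈ 2.238×10⁷ m/s.
r = m v⊥/(|q|B) = (4.983×10⁻²⁷)(2.238×10⁷)/((3.204×10⁻¹⁹)(9.54×10⁻³)) ≈ 36.5 m.

r ≈ 36.5 m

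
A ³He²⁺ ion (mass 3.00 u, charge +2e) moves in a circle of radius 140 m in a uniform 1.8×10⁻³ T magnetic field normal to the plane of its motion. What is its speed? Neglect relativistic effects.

v ≈ 1.6×10⁷ m/s

From |q|vB = mv²/r, v = |q|Br/m.
v = (3.204×10⁻¹⁹)(1.8×10⁻³)(140)/4.983×10⁻²⁷ ≈ 1.6×10⁷ m/s.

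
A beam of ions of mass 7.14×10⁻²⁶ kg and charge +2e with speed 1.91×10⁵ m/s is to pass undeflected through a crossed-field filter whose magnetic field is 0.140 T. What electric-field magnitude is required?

For straight-line motion qE = qvB, so E = vB.
E = 1.91×10⁵ × 0.140 = 2.67×10⁴ V/m.

E = 2.67×10⁴ V/m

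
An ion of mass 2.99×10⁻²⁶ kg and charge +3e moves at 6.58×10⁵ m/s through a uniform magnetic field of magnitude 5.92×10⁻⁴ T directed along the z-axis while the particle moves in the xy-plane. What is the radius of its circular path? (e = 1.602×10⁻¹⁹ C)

The magnetic force provides the centripetal force: |q|vB = mv²/r.
r = mv/(|q|B) = (2.99×10⁻²⁶)(6.58×10⁵)/((4.806×10⁻¹⁹)(5.92×10⁻⁴)) ≈ 69.1 m.

r ≈ 69.1 m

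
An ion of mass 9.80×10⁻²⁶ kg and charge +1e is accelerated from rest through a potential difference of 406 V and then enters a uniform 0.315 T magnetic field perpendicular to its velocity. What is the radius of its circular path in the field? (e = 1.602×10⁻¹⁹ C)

r ≈ 0.0708 m

Acceleration: |q|V = ½mv² ⇒ v = √(2|q|V/m) = √(2·1.602×10⁻¹⁹·406/9.80×10⁻²⁶) ≈ 3.643×10⁴ m/s.
In the field: r = mv/(|q|B) = (9.80×10⁻²⁶)(3.643×10⁴)/((1.602×10⁻¹⁹)(0.315)) ≈ 0.0708 m.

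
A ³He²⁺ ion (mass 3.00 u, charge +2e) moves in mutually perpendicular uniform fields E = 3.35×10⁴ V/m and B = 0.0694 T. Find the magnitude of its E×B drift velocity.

The E×B drift speed is v_d = E/B.
v_d = 3.35×10⁴/0.0694 = 4.83×10⁵ m/s.

v_d ≈ 4.83×10⁵ m/s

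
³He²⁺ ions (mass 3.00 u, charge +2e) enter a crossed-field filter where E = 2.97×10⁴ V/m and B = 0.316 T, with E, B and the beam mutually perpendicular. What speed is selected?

v = 9.40×10⁴ m/s

Zero net Lorentz force requires |qE| = |q v×B|, i.e. E = vB.
v = E/B = 2.97×10⁴/0.316 = 9.40×10⁴ m/s.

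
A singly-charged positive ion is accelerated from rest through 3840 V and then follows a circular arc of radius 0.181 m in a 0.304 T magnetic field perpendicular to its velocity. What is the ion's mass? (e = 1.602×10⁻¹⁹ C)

m ≈ 6.32×10⁻²⁶ kg

Combine |q|V = ½mv² and r = mv/(|q|B): eliminate v to get m = qB²r²/(2V).
m = (1.602×10⁻¹⁹)(0.304)²(0.181)²/(2·3840) ≈ 6.32×10⁻²⁶ kg.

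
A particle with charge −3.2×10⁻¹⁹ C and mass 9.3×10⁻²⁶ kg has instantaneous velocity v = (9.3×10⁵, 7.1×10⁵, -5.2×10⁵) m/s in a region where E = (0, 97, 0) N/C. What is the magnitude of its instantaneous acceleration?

Only an electric field acts, so F = qE = (−3.2×10⁻¹⁹ C)·(0, 97.0, 0) = (0, -3.10×10⁻¹⁷, 0) N.
|a| = |F|/m = 3.104×10⁻¹⁷/9.3×10⁻²⁶ ≈ 3.34×10⁸ m/s².

|a| ≈ 3.34×10⁸ m/s²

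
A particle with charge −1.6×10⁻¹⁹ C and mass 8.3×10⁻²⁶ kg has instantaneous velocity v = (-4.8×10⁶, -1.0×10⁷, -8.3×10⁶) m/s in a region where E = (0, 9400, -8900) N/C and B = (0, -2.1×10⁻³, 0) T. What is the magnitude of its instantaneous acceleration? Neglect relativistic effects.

v×B = (-1.74×10⁴, 0, 1.01×10⁴) N/C.
E + v×B = (-1.74×10⁴, 9400, 1180) N/C.
F = q(E + v×B) = (−1.6×10⁻¹⁹ C)·(-1.74×10⁴, 9400, 1180) = (2.79×10⁻¹⁵, -1.50×10⁻¹⁵, -1.89×10⁻¹⁶) N.
|a| = |F|/m = 3.174×10⁻¹⁵/8.3×10⁻²⁶ ≈ 3.82×10¹⁰ m/s².

|a| ≈ 3.82×10¹⁰ m/s²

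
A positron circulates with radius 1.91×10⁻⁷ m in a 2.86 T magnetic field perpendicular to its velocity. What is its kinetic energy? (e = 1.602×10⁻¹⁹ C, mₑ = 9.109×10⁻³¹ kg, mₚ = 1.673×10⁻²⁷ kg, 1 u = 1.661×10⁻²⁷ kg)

KE ≈ 4.20×10⁻²¹ J

v = |q|Br/m, then KE = ½mv² = (qBr)²/(2m).
v = (1.602×10⁻¹⁹)(2.86)(1.91×10⁻⁷)/9.109×10⁻³¹ ≈ 9.607×10⁴ m/s.
KE = ½(9.109×10⁻³¹)(9.607×10⁴)² ≈ 4.20×10⁻²¹ J.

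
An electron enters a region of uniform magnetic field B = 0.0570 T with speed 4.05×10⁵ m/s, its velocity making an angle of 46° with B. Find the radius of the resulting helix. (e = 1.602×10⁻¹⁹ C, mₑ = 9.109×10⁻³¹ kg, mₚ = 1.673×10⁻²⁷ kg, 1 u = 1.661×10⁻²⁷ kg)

v⊥ = v sinθ = 4.05×10⁵·sin46° ≈ 2.913×10⁵ m/s.
r = m v⊥/(|q|B) = (9.109×10⁻³¹)(2.913×10⁵)/((1.602×10⁻¹⁹)(0.0570)) ≈ 2.91×10⁻⁵ m.

r ≈ 2.91×10⁻⁵ m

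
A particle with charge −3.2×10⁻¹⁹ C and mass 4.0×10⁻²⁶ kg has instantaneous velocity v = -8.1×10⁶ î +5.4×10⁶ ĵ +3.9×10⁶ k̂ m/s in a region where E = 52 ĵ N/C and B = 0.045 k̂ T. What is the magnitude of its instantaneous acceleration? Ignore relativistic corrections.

|a| ≈ 3.50×10¹² m/s²

v×B = (2.43×10⁵, 3.64×10⁵, 0) N/C.
E + v×B = (2.43×10⁵, 3.65×10⁵, 0) N/C.
F = q(E + v×B) = (−3.2×10⁻¹⁹ C)·(2.43×10⁵, 3.65×10⁵, 0) = (-7.78×10⁻¹⁴, -1.17×10⁻¹³, 0) N.
|a| = |F|/m = 1.402×10⁻¹³/4.0×10⁻²⁶ ≈ 3.50×10¹² m/s².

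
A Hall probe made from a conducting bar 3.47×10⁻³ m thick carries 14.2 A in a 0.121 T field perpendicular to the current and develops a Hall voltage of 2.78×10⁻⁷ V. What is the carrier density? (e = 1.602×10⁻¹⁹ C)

n ≈ 1.11×10²⁸ m⁻³

From V_H = IB/(n e t), n = IB/(V_H e t).
n = (14.2)(0.121)/((2.78×10⁻⁷)(1.602×10⁻¹⁹)(3.47×10⁻³)) ≈ 1.11×10²⁸ m⁻³.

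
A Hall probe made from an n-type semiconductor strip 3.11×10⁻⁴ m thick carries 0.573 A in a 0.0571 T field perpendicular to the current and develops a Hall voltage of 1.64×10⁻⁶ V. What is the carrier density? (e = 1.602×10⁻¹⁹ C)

From V_H = IB/(n e t), n = IB/(V_H e t).
n = (0.573)(0.0571)/((1.64×10⁻⁶)(1.602×10⁻¹⁹)(3.11×10⁻⁴)) ≈ 4.00×10²⁶ m⁻³.

n ≈ 4.00×10²⁶ m⁻³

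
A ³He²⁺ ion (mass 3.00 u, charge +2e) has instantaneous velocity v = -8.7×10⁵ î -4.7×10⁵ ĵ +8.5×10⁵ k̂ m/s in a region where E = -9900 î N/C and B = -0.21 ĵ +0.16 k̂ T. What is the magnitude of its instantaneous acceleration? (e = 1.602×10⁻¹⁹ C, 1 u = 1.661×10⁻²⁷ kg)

|a| ≈ 1.59×10¹³ m/s²

v×B = (1.03×10⁵, 1.39×10⁵, 1.83×10⁵) N/C.
E + v×B = (9.34×10⁴, 1.39×10⁵, 1.83×10⁵) N/C.
F = q(E + v×B) = (3.204×10⁻¹⁹ C)·(9.34×10⁴, 1.39×10⁵, 1.83×10⁵) = (2.99×10⁻¹⁴, 4.46×10⁻¹⁴, 5.85×10⁻¹⁴) N.
|a| = |F|/m = 7.944×10⁻¹⁴/4.983×10⁻²⁷ ≈ 1.59×10¹³ m/s².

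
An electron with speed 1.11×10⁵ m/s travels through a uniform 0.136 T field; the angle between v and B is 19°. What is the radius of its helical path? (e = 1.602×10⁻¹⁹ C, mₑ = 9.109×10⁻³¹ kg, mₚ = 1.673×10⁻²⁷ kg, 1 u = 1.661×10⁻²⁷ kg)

v⊥ = v sinθ = 1.11×10⁵·sin19° ≈ 3.614×10⁴ m/s.
r = m v⊥/(|q|B) = (9.109×10⁻³¹)(3.614×10⁴)/((1.602×10⁻¹⁹)(0.136)) ≈ 1.51×10⁻⁶ m.

r ≈ 1.51×10⁻⁶ m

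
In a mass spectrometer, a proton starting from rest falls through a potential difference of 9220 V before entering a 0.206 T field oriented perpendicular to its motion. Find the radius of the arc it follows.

r ≈ 0.0674 m

Acceleration: |q|V = ½mv² ⇒ v = √(2|q|V/m) = √(2·1.602×10⁻¹⁹·9220/1.673×10⁻²⁷) ≈ 1.329×10⁶ m/s.
In the field: r = mv/(|q|B) = (1.673×10⁻²⁷)(1.329×10⁶)/((1.602×10⁻¹⁹)(0.206)) ≈ 0.0674 m.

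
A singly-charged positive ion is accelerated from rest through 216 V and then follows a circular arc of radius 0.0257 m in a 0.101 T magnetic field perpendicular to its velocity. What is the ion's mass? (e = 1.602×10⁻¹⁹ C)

Combine |q|V = ½mv² and r = mv/(|q|B): eliminate v to get m = qB²r²/(2V).
m = (1.602×10⁻¹⁹)(0.101)²(0.0257)²/(2·216) ≈ 2.50×10⁻²⁷ kg.

m ≈ 2.50×10⁻²⁷ kg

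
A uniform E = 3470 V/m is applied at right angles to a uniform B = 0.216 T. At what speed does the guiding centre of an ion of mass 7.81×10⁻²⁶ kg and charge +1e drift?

The E×B drift speed is v_d = E/B.
v_d = 3470/0.216 = 1.61×10⁴ m/s.

v_d ≈ 1.61×10⁴ m/s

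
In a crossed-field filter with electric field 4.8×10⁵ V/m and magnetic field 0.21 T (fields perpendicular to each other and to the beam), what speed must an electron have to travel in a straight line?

v = 2.3×10⁶ m/s

Zero net Lorentz force requires |qE| = |q v×B|, i.e. E = vB.
v = E/B = 4.8×10⁵/0.21 = 2.3×10⁶ m/s.
The result is independent of the particle's charge and mass.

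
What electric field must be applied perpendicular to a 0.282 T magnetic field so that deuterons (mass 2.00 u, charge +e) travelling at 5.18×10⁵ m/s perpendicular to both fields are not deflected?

E = 1.46×10⁵ V/m

For straight-line motion qE = qvB, so E = vB.
E = 5.18×10⁵ × 0.282 = 1.46×10⁵ V/m.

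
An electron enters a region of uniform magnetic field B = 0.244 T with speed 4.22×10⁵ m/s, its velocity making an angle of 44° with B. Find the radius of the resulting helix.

r ≈ 6.83×10⁻⁶ m

v⊥ = v sinθ = 4.22×10⁵·sin44° ≈ 2.931×10⁵ m/s.
r = m v⊥/(|q|B) = (9.109×10⁻³¹)(2.931×10⁵)/((1.602×10⁻¹⁹)(0.244)) ≈ 6.83×10⁻⁶ m.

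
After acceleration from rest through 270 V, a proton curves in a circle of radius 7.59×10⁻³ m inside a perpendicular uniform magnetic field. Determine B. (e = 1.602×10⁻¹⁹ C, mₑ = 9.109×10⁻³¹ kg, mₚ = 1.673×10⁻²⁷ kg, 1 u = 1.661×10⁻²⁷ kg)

B ≈ 0.313 T

v = √(2|q|V/m) = √(2·1.602×10⁻¹⁹·270/1.673×10⁻²⁷) ≈ 2.274×10⁵ m/s.
B = mv/(|q|r) = (1.673×10⁻²⁷)(2.274×10⁵)/((1.602×10⁻¹⁹)(7.59×10⁻³)) ≈ 0.313 T.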